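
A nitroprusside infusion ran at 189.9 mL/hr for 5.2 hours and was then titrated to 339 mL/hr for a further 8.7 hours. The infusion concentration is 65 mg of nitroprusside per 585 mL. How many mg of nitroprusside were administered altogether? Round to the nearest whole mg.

Concentration = 65 mg ÷ 585 mL = 0.1111111 mg/mL
Stage 1: 189.9 mL/hr × 5.2 hr = 987.48 mL → 987.48 mL × 0.1111111 mg/mL = 109.72 mg
Stage 2: 339 mL/hr × 8.7 hr = 2949.3 mL → 2949.3 mL × 0.1111111 mg/mL = 327.7 mg
Total = 109.72 + 327.7 = 437.42 mg

437 mg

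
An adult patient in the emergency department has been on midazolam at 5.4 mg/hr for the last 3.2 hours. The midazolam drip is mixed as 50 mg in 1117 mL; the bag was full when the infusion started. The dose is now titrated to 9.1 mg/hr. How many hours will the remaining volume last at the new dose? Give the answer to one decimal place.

Initial rate:
Concentration = 50 mg ÷ 1117 mL = 0.04476276 mg/mL
Rate = 5.4 mg/hr ÷ 0.04476276 mg/mL = 120.636 mL/hr
Volume infused so far = 120.636 mL/hr × 3.2 hr = 386.0352 mL
Volume remaining = 1117 − 386.0352 = 730.9648 mL
New rate:
Rate = 9.1 mg/hr ÷ 0.04476276 mg/mL = 203.294 mL/hr
Time remaining = 730.9648 mL ÷ 203.294 mL/hr = 3.595604 hr

3.6 hours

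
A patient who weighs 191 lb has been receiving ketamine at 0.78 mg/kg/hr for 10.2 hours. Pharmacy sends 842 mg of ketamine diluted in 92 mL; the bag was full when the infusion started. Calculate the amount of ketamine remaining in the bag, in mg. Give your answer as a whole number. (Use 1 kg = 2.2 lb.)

151 mg

Weight = 191 lb ÷ 2.2 lb/kg = 86.81818 kg
Dose = 0.78 mg/kg/hr × 86.81818 kg = 67.71818 mg/hr
Concentration = 842 mg ÷ 92 mL = 9.152174 mg/mL
Rate = 67.71818 mg/hr ÷ 9.152174 mg/mL = 7.399136 mL/hr
Volume infused = 7.399136 mL/hr × 10.2 hr = 75.47119 mL
Volume remaining = 92 − 75.47119 = 16.52881 mL
Drug remaining = 16.52881 mL × 9.152174 mg/mL = 151.2745 mg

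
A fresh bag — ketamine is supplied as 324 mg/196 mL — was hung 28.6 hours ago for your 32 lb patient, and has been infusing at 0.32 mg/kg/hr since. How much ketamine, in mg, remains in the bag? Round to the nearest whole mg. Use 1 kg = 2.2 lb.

Weight = 32 lb ÷ 2.2 lb/kg = 14.54545 kg
Dose = 0.32 mg/kg/hr × 14.54545 kg = 4.654545 mg/hr
Concentration = 324 mg ÷ 196 mL = 1.653061 mg/mL
Rate = 4.654545 mg/hr ÷ 1.653061 mg/mL = 2.815713 mL/hr
Volume infused = 2.815713 mL/hr × 28.6 hr = 80.52938 mL
Volume remaining = 196 − 80.52938 = 115.4706 mL
Drug remaining = 115.4706 mL × 1.653061 mg/mL = 190.88 mg

191 mg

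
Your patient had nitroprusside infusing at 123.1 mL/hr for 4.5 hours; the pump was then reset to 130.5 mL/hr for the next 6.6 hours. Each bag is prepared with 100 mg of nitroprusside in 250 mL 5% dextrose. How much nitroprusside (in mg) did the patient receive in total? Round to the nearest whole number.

566 mg

Concentration = 100 mg ÷ 250 mL = 0.4 mg/mL
Stage 1: 123.1 mL/hr × 4.5 hr = 553.95 mL → 553.95 mL × 0.4 mg/mL = 221.58 mg
Stage 2: 130.5 mL/hr × 6.6 hr = 861.3 mL → 861.3 mL × 0.4 mg/mL = 344.52 mg
Total = 221.58 + 344.52 = 566.1 mg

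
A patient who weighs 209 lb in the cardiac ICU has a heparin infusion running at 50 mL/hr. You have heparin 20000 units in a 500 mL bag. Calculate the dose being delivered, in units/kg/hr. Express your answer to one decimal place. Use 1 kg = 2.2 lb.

21.1 units/kg/hr

Weight = 209 lb ÷ 2.2 lb/kg = 95 kg
Concentration = 20000 units ÷ 500 mL = 40 units/mL
Drug rate = 50 mL/hr × 40 units/mL = 2000 units/hr
2000 units/hr ÷ 95 kg = 21.05263 units/kg/hr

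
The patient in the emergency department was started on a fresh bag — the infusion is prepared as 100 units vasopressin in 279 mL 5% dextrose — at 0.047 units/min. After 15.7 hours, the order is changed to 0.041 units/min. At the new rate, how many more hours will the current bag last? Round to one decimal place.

22.7 hours

Initial rate:
0.047 units/min × 60 min/hr = 2.82 units/hr
Concentration = 100 units ÷ 279 mL = 0.3584229 units/mL
Rate = 2.82 units/hr ÷ 0.3584229 units/mL = 7.8678 mL/hr
Volume infused so far = 7.8678 mL/hr × 15.7 hr = 123.5245 mL
Volume remaining = 279 − 123.5245 = 155.4755 mL
New rate:
0.041 units/min × 60 min/hr = 2.46 units/hr
Rate = 2.46 units/hr ÷ 0.3584229 units/mL = 6.8634 mL/hr
Time remaining = 155.4755 mL ÷ 6.8634 mL/hr = 22.65285 hr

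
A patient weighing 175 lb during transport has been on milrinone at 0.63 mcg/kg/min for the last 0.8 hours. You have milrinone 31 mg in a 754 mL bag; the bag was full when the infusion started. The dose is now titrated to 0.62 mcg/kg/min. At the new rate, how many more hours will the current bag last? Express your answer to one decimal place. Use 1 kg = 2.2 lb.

Initial rate:
Weight = 175 lb ÷ 2.2 lb/kg = 79.54545 kg
Dose = 0.63 mcg/kg/min × 79.54545 kg = 50.11364 mcg/min
50.11364 mcg/min × 60 min/hr = 3006.818 mcg/hr
Concentration = 31 mg ÷ 754 mL = 0.04111406 mg/mL = 41.11406 mcg/mL
Rate = 3006.818 mcg/hr ÷ 41.11406 mcg/mL = 73.13358 mL/hr
Volume infused so far = 73.13358 mL/hr × 0.8 hr = 58.50686 mL
Volume remaining = 754 − 58.50686 = 695.4931 mL
New rate:
Dose = 0.62 mcg/kg/min × 79.54545 kg = 49.31818 mcg/min
49.31818 mcg/min × 60 min/hr = 2959.091 mcg/hr
Rate = 2959.091 mcg/hr ÷ 41.11406 mcg/mL = 71.97273 mL/hr
Time remaining = 695.4931 mL ÷ 71.97273 mL/hr = 9.663287 hr

9.7 hours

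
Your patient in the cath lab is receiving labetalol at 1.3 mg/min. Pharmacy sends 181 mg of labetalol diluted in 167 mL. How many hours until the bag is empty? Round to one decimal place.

1.3 mg/min × 60 min/hr = 78 mg/hr
Concentration = 181 mg ÷ 167 mL = 1.083832 mg/mL
Rate = 78 mg/hr ÷ 1.083832 mg/mL = 71.96685 mL/hr
Duration = 167 mL ÷ 71.96685 mL/hr = 2.320513 hr

2.3 hours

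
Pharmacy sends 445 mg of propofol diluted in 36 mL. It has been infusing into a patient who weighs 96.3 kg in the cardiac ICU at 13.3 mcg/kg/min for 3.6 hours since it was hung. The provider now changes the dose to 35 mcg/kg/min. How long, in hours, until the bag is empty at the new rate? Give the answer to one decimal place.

Initial rate:
Dose = 13.3 mcg/kg/min × 96.3 kg = 1280.79 mcg/min
1280.79 mcg/min × 60 min/hr = 76847.4 mcg/hr
Concentration = 445 mg ÷ 36 mL = 12.36111 mg/mL = 12361.11 mcg/mL
Rate = 76847.4 mcg/hr ÷ 12361.11 mcg/mL = 6.216868 mL/hr
Volume infused so far = 6.216868 mL/hr × 3.6 hr = 22.38073 mL
Volume remaining = 36 − 22.38073 = 13.61927 mL
New rate:
Dose = 35 mcg/kg/min × 96.3 kg = 3370.5 mcg/min
3370.5 mcg/min × 60 min/hr = 202230 mcg/hr
Rate = 202230 mcg/hr ÷ 12361.11 mcg/mL = 16.36018 mL/hr
Time remaining = 13.61927 mL ÷ 16.36018 mL/hr = 0.8324648 hr

0.8 hours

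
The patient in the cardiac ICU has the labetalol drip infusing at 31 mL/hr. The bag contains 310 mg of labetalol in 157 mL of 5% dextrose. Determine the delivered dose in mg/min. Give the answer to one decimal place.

1.0 mg/min

Concentration = 310 mg ÷ 157 mL = 1.974522 mg/mL
Drug rate = 31 mL/hr × 1.974522 mg/mL = 61.21019 mg/hr
61.21019 mg/hr ÷ 60 min/hr = 1.02017 mg/min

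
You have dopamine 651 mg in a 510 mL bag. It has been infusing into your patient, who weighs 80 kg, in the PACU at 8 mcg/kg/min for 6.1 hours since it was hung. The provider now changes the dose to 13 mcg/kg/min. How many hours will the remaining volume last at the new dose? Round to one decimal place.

Initial rate:
Dose = 8 mcg/kg/min × 80 kg = 640 mcg/min
640 mcg/min × 60 min/hr = 38400 mcg/hr
Concentration = 651 mg ÷ 510 mL = 1.276471 mg/mL = 1276.471 mcg/mL
Rate = 38400 mcg/hr ÷ 1276.471 mcg/mL = 30.08295 mL/hr
Volume infused so far = 30.08295 mL/hr × 6.1 hr = 183.506 mL
Volume remaining = 510 − 183.506 = 326.494 mL
New rate:
Dose = 13 mcg/kg/min × 80 kg = 1040 mcg/min
1040 mcg/min × 60 min/hr = 62400 mcg/hr
Rate = 62400 mcg/hr ÷ 1276.471 mcg/mL = 48.88479 mL/hr
Time remaining = 326.494 mL ÷ 48.88479 mL/hr = 6.678846 hr

6.7 hours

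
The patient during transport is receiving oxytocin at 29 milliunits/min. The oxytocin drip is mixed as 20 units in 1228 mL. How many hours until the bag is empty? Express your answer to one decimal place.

29 milliunits/min × 60 min/hr = 1740 milliunits/hr
Concentration = 20 units ÷ 1228 mL = 0.01628664 units/mL = 16.28664 milliunits/mL
Rate = 1740 milliunits/hr ÷ 16.28664 milliunits/mL = 106.836 mL/hr
Duration = 1228 mL ÷ 106.836 mL/hr = 11.49425 hr

11.5 hours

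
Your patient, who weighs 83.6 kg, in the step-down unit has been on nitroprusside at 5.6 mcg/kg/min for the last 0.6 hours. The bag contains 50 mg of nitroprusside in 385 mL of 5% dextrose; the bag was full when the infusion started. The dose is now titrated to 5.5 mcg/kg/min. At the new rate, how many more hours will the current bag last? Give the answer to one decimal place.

1.2 hours

Initial rate:
Dose = 5.6 mcg/kg/min × 83.6 kg = 468.16 mcg/min
468.16 mcg/min × 60 min/hr = 28089.6 mcg/hr
Concentration = 50 mg ÷ 385 mL = 0.1298701 mg/mL = 129.8701 mcg/mL
Rate = 28089.6 mcg/hr ÷ 129.8701 mcg/mL = 216.2899 mL/hr
Volume infused so far = 216.2899 mL/hr × 0.6 hr = 129.774 mL
Volume remaining = 385 − 129.774 = 255.226 mL
New rate:
Dose = 5.5 mcg/kg/min × 83.6 kg = 459.8 mcg/min
459.8 mcg/min × 60 min/hr = 27588 mcg/hr
Rate = 27588 mcg/hr ÷ 129.8701 mcg/mL = 212.4276 mL/hr
Time remaining = 255.226 mL ÷ 212.4276 mL/hr = 1.201473 hr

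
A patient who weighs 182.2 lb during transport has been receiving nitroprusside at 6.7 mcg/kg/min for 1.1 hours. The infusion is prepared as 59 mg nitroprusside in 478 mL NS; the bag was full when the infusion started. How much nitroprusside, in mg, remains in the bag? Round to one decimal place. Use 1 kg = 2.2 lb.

Weight = 182.2 lb ÷ 2.2 lb/kg = 82.81818 kg
Dose = 6.7 mcg/kg/min × 82.81818 kg = 554.8818 mcg/min
554.8818 mcg/min × 60 min/hr = 33292.91 mcg/hr
Concentration = 59 mg ÷ 478 mL = 0.123431 mg/mL = 123.431 mcg/mL
Rate = 33292.91 mcg/hr ÷ 123.431 mcg/mL = 269.729 mL/hr
Volume infused = 269.729 mL/hr × 1.1 hr = 296.7019 mL
Volume remaining = 478 − 296.7019 = 181.2981 mL
Drug remaining = 181.2981 mL × 123.431 mcg/mL = 22377.8 mcg = 22.3778 mg

22.4 mg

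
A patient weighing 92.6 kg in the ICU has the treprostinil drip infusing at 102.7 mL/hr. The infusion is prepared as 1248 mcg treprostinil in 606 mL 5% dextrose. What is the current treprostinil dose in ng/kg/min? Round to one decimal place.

Concentration = 1248 mcg ÷ 606 mL = 2.059406 mcg/mL = 2059.406 ng/mL
Drug rate = 102.7 mL/hr × 2059.406 ng/mL = 211501 ng/hr
211501 ng/hr ÷ 60 min/hr = 3525.017 ng/min
3525.017 ng/min ÷ 92.6 kg = 38.06713 ng/kg/min

38.1 ng/kg/min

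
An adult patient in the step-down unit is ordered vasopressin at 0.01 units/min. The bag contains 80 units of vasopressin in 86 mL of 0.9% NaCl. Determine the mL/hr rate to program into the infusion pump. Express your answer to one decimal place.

0.01 units/min × 60 min/hr = 0.6 units/hr
Concentration = 80 units ÷ 86 mL = 0.9302326 units/mL
Rate = 0.6 units/hr ÷ 0.9302326 units/mL = 0.645 mL/hr

0.6 mL/hr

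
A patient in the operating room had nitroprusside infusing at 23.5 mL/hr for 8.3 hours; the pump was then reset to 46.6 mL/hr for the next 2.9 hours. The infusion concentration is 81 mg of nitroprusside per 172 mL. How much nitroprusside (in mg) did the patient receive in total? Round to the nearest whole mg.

Concentration = 81 mg ÷ 172 mL = 0.4709302 mg/mL
Stage 1: 23.5 mL/hr × 8.3 hr = 195.05 mL → 195.05 mL × 0.4709302 mg/mL = 91.85494 mg
Stage 2: 46.6 mL/hr × 2.9 hr = 135.14 mL → 135.14 mL × 0.4709302 mg/mL = 63.64151 mg
Total = 91.85494 + 63.64151 = 155.4965 mg

155 mg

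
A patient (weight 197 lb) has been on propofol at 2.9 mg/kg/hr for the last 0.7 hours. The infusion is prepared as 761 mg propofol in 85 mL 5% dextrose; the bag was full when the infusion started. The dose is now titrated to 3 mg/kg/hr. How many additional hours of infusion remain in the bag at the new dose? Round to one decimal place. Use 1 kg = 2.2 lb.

2.2 hours

Initial rate:
Weight = 197 lb ÷ 2.2 lb/kg = 89.54545 kg
Dose = 2.9 mg/kg/hr × 89.54545 kg = 259.6818 mg/hr
Concentration = 761 mg ÷ 85 mL = 8.952941 mg/mL
Rate = 259.6818 mg/hr ÷ 8.952941 mg/mL = 29.0052 mL/hr
Volume infused so far = 29.0052 mL/hr × 0.7 hr = 20.30364 mL
Volume remaining = 85 − 20.30364 = 64.69636 mL
New rate:
Dose = 3 mg/kg/hr × 89.54545 kg = 268.6364 mg/hr
Rate = 268.6364 mg/hr ÷ 8.952941 mg/mL = 30.00538 mL/hr
Time remaining = 64.69636 mL ÷ 30.00538 mL/hr = 2.156159 hr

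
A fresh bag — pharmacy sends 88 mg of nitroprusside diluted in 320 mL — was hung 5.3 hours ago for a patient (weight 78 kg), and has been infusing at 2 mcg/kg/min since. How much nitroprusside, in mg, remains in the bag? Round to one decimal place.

Dose = 2 mcg/kg/min × 78 kg = 156 mcg/min
156 mcg/min × 60 min/hr = 9360 mcg/hr
Concentration = 88 mg ÷ 320 mL = 0.275 mg/mL = 275 mcg/mL
Rate = 9360 mcg/hr ÷ 275 mcg/mL = 34.03636 mL/hr
Volume infused = 34.03636 mL/hr × 5.3 hr = 180.3927 mL
Volume remaining = 320 − 180.3927 = 139.6073 mL
Drug remaining = 139.6073 mL × 275 mcg/mL = 38392 mcg = 38.392 mg

38.4 mg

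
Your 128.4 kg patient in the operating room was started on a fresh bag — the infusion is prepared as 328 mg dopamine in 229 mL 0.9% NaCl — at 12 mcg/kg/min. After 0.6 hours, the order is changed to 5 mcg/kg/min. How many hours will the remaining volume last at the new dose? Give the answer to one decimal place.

Initial rate:
Dose = 12 mcg/kg/min × 128.4 kg = 1540.8 mcg/min
1540.8 mcg/min × 60 min/hr = 92448 mcg/hr
Concentration = 328 mg ÷ 229 mL = 1.432314 mg/mL = 1432.314 mcg/mL
Rate = 92448 mcg/hr ÷ 1432.314 mcg/mL = 64.54449 mL/hr
Volume infused so far = 64.54449 mL/hr × 0.6 hr = 38.72669 mL
Volume remaining = 229 − 38.72669 = 190.2733 mL
New rate:
Dose = 5 mcg/kg/min × 128.4 kg = 642 mcg/min
642 mcg/min × 60 min/hr = 38520 mcg/hr
Rate = 38520 mcg/hr ÷ 1432.314 mcg/mL = 26.89354 mL/hr
Time remaining = 190.2733 mL ÷ 26.89354 mL/hr = 7.075057 hr

7.1 hours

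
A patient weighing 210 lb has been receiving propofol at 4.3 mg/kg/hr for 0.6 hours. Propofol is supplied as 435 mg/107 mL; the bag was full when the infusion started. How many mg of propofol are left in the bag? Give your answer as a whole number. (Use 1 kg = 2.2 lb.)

189 mg

Weight = 210 lb ÷ 2.2 lb/kg = 95.45455 kg
Dose = 4.3 mg/kg/hr × 95.45455 kg = 410.4545 mg/hr
Concentration = 435 mg ÷ 107 mL = 4.065421 mg/mL
Rate = 410.4545 mg/hr ÷ 4.065421 mg/mL = 100.9624 mL/hr
Volume infused = 100.9624 mL/hr × 0.6 hr = 60.57743 mL
Volume remaining = 107 − 60.57743 = 46.42257 mL
Drug remaining = 46.42257 mL × 4.065421 mg/mL = 188.7273 mg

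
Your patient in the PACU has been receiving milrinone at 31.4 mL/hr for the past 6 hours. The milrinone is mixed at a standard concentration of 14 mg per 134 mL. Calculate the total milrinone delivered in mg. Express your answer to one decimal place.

19.7 mg

Concentration = 14 mg ÷ 134 mL = 0.1044776 mg/mL = 104.4776 mcg/mL
Drug rate = 31.4 mL/hr × 104.4776 mcg/mL = 3280.597 mcg/hr
Total = 3280.597 mcg/hr × 6 hr = 19683.58 mcg = 19.68358 mg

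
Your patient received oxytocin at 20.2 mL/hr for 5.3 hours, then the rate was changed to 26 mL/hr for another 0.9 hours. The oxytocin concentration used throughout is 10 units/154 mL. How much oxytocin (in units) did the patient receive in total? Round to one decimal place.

Concentration = 10 units ÷ 154 mL = 0.06493506 units/mL
Stage 1: 20.2 mL/hr × 5.3 hr = 107.06 mL → 107.06 mL × 0.06493506 units/mL = 6.951948 units
Stage 2: 26 mL/hr × 0.9 hr = 23.4 mL → 23.4 mL × 0.06493506 units/mL = 1.519481 units
Total = 6.951948 + 1.519481 = 8.471429 units

8.5 units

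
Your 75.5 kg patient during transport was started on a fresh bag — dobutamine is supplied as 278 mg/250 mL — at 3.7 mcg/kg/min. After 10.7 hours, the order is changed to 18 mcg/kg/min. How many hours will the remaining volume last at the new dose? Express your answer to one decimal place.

Initial rate:
Dose = 3.7 mcg/kg/min × 75.5 kg = 279.35 mcg/min
279.35 mcg/min × 60 min/hr = 16761 mcg/hr
Concentration = 278 mg ÷ 250 mL = 1.112 mg/mL = 1112 mcg/mL
Rate = 16761 mcg/hr ÷ 1112 mcg/mL = 15.07284 mL/hr
Volume infused so far = 15.07284 mL/hr × 10.7 hr = 161.2794 mL
Volume remaining = 250 − 161.2794 = 88.72059 mL
New rate:
Dose = 18 mcg/kg/min × 75.5 kg = 1359 mcg/min
1359 mcg/min × 60 min/hr = 81540 mcg/hr
Rate = 81540 mcg/hr ÷ 1112 mcg/mL = 73.32734 mL/hr
Time remaining = 88.72059 mL ÷ 73.32734 mL/hr = 1.209925 hr

1.2 hours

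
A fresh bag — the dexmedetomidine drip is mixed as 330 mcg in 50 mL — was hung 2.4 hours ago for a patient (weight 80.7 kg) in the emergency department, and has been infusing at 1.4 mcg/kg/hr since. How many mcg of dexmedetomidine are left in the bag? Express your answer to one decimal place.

Dose = 1.4 mcg/kg/hr × 80.7 kg = 112.98 mcg/hr
Concentration = 330 mcg ÷ 50 mL = 6.6 mcg/mL
Rate = 112.98 mcg/hr ÷ 6.6 mcg/mL = 17.11818 mL/hr
Volume infused = 17.11818 mL/hr × 2.4 hr = 41.08364 mL
Volume remaining = 50 − 41.08364 = 8.916364 mL
Drug remaining = 8.916364 mL × 6.6 mcg/mL = 58.848 mcg

58.8 mcg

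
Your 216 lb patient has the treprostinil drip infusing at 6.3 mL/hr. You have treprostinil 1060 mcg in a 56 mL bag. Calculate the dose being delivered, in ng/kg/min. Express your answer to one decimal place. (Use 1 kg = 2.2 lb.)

Weight = 216 lb ÷ 2.2 lb/kg = 98.18182 kg
Concentration = 1060 mcg ÷ 56 mL = 18.92857 mcg/mL = 18928.57 ng/mL
Drug rate = 6.3 mL/hr × 18928.57 ng/mL = 119250 ng/hr
119250 ng/hr ÷ 60 min/hr = 1987.5 ng/min
1987.5 ng/min ÷ 98.18182 kg = 20.24306 ng/kg/min

20.2 ng/kg/min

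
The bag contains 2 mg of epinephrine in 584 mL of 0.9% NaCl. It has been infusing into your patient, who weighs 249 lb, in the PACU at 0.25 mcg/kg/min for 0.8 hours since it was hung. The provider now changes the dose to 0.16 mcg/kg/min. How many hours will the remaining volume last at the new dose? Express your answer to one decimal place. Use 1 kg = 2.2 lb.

0.6 hours

Initial rate:
Weight = 249 lb ÷ 2.2 lb/kg = 113.1818 kg
Dose = 0.25 mcg/kg/min × 113.1818 kg = 28.29545 mcg/min
28.29545 mcg/min × 60 min/hr = 1697.727 mcg/hr
Concentration = 2 mg ÷ 584 mL = 0.003424658 mg/mL = 3.424658 mcg/mL
Rate = 1697.727 mcg/hr ÷ 3.424658 mcg/mL = 495.7364 mL/hr
Volume infused so far = 495.7364 mL/hr × 0.8 hr = 396.5891 mL
Volume remaining = 584 − 396.5891 = 187.4109 mL
New rate:
Dose = 0.16 mcg/kg/min × 113.1818 kg = 18.10909 mcg/min
18.10909 mcg/min × 60 min/hr = 1086.545 mcg/hr
Rate = 1086.545 mcg/hr ÷ 3.424658 mcg/mL = 317.2713 mL/hr
Time remaining = 187.4109 mL ÷ 317.2713 mL/hr = 0.5906961 hr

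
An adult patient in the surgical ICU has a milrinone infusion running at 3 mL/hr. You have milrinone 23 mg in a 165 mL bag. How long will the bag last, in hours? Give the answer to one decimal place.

55.0 hours

Duration = 165 mL ÷ 3 mL/hr = 55 hr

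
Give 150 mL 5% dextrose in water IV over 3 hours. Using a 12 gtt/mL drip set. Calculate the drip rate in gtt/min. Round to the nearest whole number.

150 mL ÷ (3 hr × 60 = 180 min) = 0.8333333 mL/min
0.8333333 mL/min × 12 gtt/mL = 10 gtt/min

10 gtt/min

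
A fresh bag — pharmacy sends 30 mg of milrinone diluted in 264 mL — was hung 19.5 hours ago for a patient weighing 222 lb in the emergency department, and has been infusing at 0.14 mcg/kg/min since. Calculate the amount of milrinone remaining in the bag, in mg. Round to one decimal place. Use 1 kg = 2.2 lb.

Weight = 222 lb ÷ 2.2 lb/kg = 100.9091 kg
Dose = 0.14 mcg/kg/min × 100.9091 kg = 14.12727 mcg/min
14.12727 mcg/min × 60 min/hr = 847.6364 mcg/hr
Concentration = 30 mg ÷ 264 mL = 0.1136364 mg/mL = 113.6364 mcg/mL
Rate = 847.6364 mcg/hr ÷ 113.6364 mcg/mL = 7.4592 mL/hr
Volume infused = 7.4592 mL/hr × 19.5 hr = 145.4544 mL
Volume remaining = 264 − 145.4544 = 118.5456 mL
Drug remaining = 118.5456 mL × 113.6364 mcg/mL = 13471.09 mcg = 13.47109 mg

13.5 mg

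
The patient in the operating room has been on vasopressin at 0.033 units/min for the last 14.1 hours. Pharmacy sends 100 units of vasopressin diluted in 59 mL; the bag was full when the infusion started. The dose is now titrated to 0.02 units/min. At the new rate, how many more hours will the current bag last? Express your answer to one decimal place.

60.1 hours

Initial rate:
0.033 units/min × 60 min/hr = 1.98 units/hr
Concentration = 100 units ÷ 59 mL = 1.694915 units/mL
Rate = 1.98 units/hr ÷ 1.694915 units/mL = 1.1682 mL/hr
Volume infused so far = 1.1682 mL/hr × 14.1 hr = 16.47162 mL
Volume remaining = 59 − 16.47162 = 42.52838 mL
New rate:
0.02 units/min × 60 min/hr = 1.2 units/hr
Rate = 1.2 units/hr ÷ 1.694915 units/mL = 0.708 mL/hr
Time remaining = 42.52838 mL ÷ 0.708 mL/hr = 60.06833 hr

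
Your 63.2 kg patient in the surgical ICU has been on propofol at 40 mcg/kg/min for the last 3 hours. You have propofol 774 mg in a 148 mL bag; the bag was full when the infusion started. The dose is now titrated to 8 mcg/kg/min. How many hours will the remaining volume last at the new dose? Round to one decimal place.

Initial rate:
Dose = 40 mcg/kg/min × 63.2 kg = 2528 mcg/min
2528 mcg/min × 60 min/hr = 151680 mcg/hr
Concentration = 774 mg ÷ 148 mL = 5.22973 mg/mL = 5229.73 mcg/mL
Rate = 151680 mcg/hr ÷ 5229.73 mcg/mL = 29.00341 mL/hr
Volume infused so far = 29.00341 mL/hr × 3 hr = 87.01023 mL
Volume remaining = 148 − 87.01023 = 60.98977 mL
New rate:
Dose = 8 mcg/kg/min × 63.2 kg = 505.6 mcg/min
505.6 mcg/min × 60 min/hr = 30336 mcg/hr
Rate = 30336 mcg/hr ÷ 5229.73 mcg/mL = 5.800682 mL/hr
Time remaining = 60.98977 mL ÷ 5.800682 mL/hr = 10.51424 hr

10.5 hours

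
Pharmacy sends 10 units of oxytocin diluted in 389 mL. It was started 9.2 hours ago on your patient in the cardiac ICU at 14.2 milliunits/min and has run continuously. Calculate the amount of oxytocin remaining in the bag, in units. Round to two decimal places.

2.16 units

14.2 milliunits/min × 60 min/hr = 852 milliunits/hr
Concentration = 10 units ÷ 389 mL = 0.02570694 units/mL = 25.70694 milliunits/mL
Rate = 852 milliunits/hr ÷ 25.70694 milliunits/mL = 33.1428 mL/hr
Volume infused = 33.1428 mL/hr × 9.2 hr = 304.9138 mL
Volume remaining = 389 − 304.9138 = 84.08624 mL
Drug remaining = 84.08624 mL × 25.70694 milliunits/mL = 2161.6 milliunits = 2.1616 units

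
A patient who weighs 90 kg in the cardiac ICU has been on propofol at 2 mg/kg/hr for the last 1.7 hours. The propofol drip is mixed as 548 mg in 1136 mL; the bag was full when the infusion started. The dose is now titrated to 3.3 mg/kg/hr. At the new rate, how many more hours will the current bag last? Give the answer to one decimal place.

Initial rate:
Dose = 2 mg/kg/hr × 90 kg = 180 mg/hr
Concentration = 548 mg ÷ 1136 mL = 0.4823944 mg/mL
Rate = 180 mg/hr ÷ 0.4823944 mg/mL = 373.1387 mL/hr
Volume infused so far = 373.1387 mL/hr × 1.7 hr = 634.3358 mL
Volume remaining = 1136 − 634.3358 = 501.6642 mL
New rate:
Dose = 3.3 mg/kg/hr × 90 kg = 297 mg/hr
Rate = 297 mg/hr ÷ 0.4823944 mg/mL = 615.6788 mL/hr
Time remaining = 501.6642 mL ÷ 615.6788 mL/hr = 0.8148148 hr

0.8 hours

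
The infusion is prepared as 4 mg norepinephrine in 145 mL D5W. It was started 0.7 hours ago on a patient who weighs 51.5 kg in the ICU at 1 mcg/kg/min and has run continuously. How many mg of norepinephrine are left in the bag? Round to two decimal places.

1.84 mg

Dose = 1 mcg/kg/min × 51.5 kg = 51.5 mcg/min
51.5 mcg/min × 60 min/hr = 3090 mcg/hr
Concentration = 4 mg ÷ 145 mL = 0.02758621 mg/mL = 27.58621 mcg/mL
Rate = 3090 mcg/hr ÷ 27.58621 mcg/mL = 112.0125 mL/hr
Volume infused = 112.0125 mL/hr × 0.7 hr = 78.40875 mL
Volume remaining = 145 − 78.40875 = 66.59125 mL
Drug remaining = 66.59125 mL × 27.58621 mcg/mL = 1837 mcg = 1.837 mg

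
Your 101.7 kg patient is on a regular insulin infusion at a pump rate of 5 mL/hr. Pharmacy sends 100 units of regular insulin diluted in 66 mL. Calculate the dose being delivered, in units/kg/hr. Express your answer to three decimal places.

Concentration = 100 units ÷ 66 mL = 1.515152 units/mL
Drug rate = 5 mL/hr × 1.515152 units/mL = 7.575758 units/hr
7.575758 units/hr ÷ 101.7 kg = 0.07449122 units/kg/hr

0.074 units/kg/hr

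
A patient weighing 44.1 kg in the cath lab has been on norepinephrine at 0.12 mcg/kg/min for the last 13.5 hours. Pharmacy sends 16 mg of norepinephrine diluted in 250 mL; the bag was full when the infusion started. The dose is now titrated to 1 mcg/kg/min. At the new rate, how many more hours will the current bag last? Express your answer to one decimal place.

Initial rate:
Dose = 0.12 mcg/kg/min × 44.1 kg = 5.292 mcg/min
5.292 mcg/min × 60 min/hr = 317.52 mcg/hr
Concentration = 16 mg ÷ 250 mL = 0.064 mg/mL = 64 mcg/mL
Rate = 317.52 mcg/hr ÷ 64 mcg/mL = 4.96125 mL/hr
Volume infused so far = 4.96125 mL/hr × 13.5 hr = 66.97687 mL
Volume remaining = 250 − 66.97687 = 183.0231 mL
New rate:
Dose = 1 mcg/kg/min × 44.1 kg = 44.1 mcg/min
44.1 mcg/min × 60 min/hr = 2646 mcg/hr
Rate = 2646 mcg/hr ÷ 64 mcg/mL = 41.34375 mL/hr
Time remaining = 183.0231 mL ÷ 41.34375 mL/hr = 4.426863 hr

4.4 hours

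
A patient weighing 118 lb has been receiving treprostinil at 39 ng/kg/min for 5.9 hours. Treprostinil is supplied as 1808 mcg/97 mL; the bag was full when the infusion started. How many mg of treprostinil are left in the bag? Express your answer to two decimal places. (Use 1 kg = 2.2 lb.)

1.07 mg

Weight = 118 lb ÷ 2.2 lb/kg = 53.63636 kg
Dose = 39 ng/kg/min × 53.63636 kg = 2091.818 ng/min
2091.818 ng/min × 60 min/hr = 125509.1 ng/hr
Concentration = 1808 mcg ÷ 97 mL = 18.63918 mcg/mL = 18639.18 ng/mL
Rate = 125509.1 ng/hr ÷ 18639.18 ng/mL = 6.733618 mL/hr
Volume infused = 6.733618 mL/hr × 5.9 hr = 39.72835 mL
Volume remaining = 97 − 39.72835 = 57.27165 mL
Drug remaining = 57.27165 mL × 18639.18 ng/mL = 1067496 ng = 1.067496 mg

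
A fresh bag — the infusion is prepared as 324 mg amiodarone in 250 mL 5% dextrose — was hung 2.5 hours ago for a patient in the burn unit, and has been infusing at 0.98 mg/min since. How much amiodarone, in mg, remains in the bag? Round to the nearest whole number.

177 mg

0.98 mg/min × 60 min/hr = 58.8 mg/hr
Concentration = 324 mg ÷ 250 mL = 1.296 mg/mL
Rate = 58.8 mg/hr ÷ 1.296 mg/mL = 45.37037 mL/hr
Volume infused = 45.37037 mL/hr × 2.5 hr = 113.4259 mL
Volume remaining = 250 − 113.4259 = 136.5741 mL
Drug remaining = 136.5741 mL × 1.296 mg/mL = 177 mg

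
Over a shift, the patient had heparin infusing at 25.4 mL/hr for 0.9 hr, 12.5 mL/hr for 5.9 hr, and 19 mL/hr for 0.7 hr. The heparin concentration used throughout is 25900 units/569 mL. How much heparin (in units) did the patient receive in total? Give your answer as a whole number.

Concentration = 25900 units ÷ 569 mL = 45.51845 units/mL
Stage 1: 25.4 mL/hr × 0.9 hr = 22.86 mL → 22.86 mL × 45.51845 units/mL = 1040.552 units
Stage 2: 12.5 mL/hr × 5.9 hr = 73.75 mL → 73.75 mL × 45.51845 units/mL = 3356.986 units
Stage 3: 19 mL/hr × 0.7 hr = 13.3 mL → 13.3 mL × 45.51845 units/mL = 605.3954 units
Total = 1040.552 + 3356.986 + 605.3954 = 5002.933 units

5003 units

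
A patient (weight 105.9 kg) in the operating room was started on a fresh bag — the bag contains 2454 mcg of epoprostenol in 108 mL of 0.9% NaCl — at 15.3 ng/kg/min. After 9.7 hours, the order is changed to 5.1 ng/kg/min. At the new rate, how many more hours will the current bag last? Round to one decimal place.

Initial rate:
Dose = 15.3 ng/kg/min × 105.9 kg = 1620.27 ng/min
1620.27 ng/min × 60 min/hr = 97216.2 ng/hr
Concentration = 2454 mcg ÷ 108 mL = 22.72222 mcg/mL = 22722.22 ng/mL
Rate = 97216.2 ng/hr ÷ 22722.22 ng/mL = 4.278464 mL/hr
Volume infused so far = 4.278464 mL/hr × 9.7 hr = 41.5011 mL
Volume remaining = 108 − 41.5011 = 66.4989 mL
New rate:
Dose = 5.1 ng/kg/min × 105.9 kg = 540.09 ng/min
540.09 ng/min × 60 min/hr = 32405.4 ng/hr
Rate = 32405.4 ng/hr ÷ 22722.22 ng/mL = 1.426155 mL/hr
Time remaining = 66.4989 mL ÷ 1.426155 mL/hr = 46.62812 hr

46.6 hours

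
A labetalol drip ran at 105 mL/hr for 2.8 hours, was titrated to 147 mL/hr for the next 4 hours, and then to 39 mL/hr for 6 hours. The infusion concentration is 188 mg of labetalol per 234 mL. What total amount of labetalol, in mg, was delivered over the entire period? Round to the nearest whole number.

897 mg

Concentration = 188 mg ÷ 234 mL = 0.8034188 mg/mL
Stage 1: 105 mL/hr × 2.8 hr = 294 mL → 294 mL × 0.8034188 mg/mL = 236.2051 mg
Stage 2: 147 mL/hr × 4 hr = 588 mL → 588 mL × 0.8034188 mg/mL = 472.4103 mg
Stage 3: 39 mL/hr × 6 hr = 234 mL → 234 mL × 0.8034188 mg/mL = 188 mg
Total = 236.2051 + 472.4103 + 188 = 896.6154 mg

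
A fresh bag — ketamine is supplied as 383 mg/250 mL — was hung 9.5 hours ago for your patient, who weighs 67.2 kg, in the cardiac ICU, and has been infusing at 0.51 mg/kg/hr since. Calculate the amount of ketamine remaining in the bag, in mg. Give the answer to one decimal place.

57.4 mg

Dose = 0.51 mg/kg/hr × 67.2 kg = 34.272 mg/hr
Concentration = 383 mg ÷ 250 mL = 1.532 mg/mL
Rate = 34.272 mg/hr ÷ 1.532 mg/mL = 22.37076 mL/hr
Volume infused = 22.37076 mL/hr × 9.5 hr = 212.5222 mL
Volume remaining = 250 − 212.5222 = 37.47781 mL
Drug remaining = 37.47781 mL × 1.532 mg/mL = 57.416 mg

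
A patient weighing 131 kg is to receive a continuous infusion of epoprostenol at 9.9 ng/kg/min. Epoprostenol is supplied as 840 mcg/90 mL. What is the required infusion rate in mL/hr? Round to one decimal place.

Dose = 9.9 ng/kg/min × 131 kg = 1296.9 ng/min
1296.9 ng/min × 60 min/hr = 77814 ng/hr
Concentration = 840 mcg ÷ 90 mL = 9.333333 mcg/mL = 9333.333 ng/mL
Rate = 77814 ng/hr ÷ 9333.333 ng/mL = 8.337214 mL/hr

8.3 mL/hr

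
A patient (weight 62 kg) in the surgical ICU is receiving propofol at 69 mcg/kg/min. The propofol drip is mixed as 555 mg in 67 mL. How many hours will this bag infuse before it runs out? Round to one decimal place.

Dose = 69 mcg/kg/min × 62 kg = 4278 mcg/min
4278 mcg/min × 60 min/hr = 256680 mcg/hr
Concentration = 555 mg ÷ 67 mL = 8.283582 mg/mL = 8283.582 mcg/mL
Rate = 256680 mcg/hr ÷ 8283.582 mcg/mL = 30.98659 mL/hr
Duration = 67 mL ÷ 30.98659 mL/hr = 2.162225 hr

2.2 hours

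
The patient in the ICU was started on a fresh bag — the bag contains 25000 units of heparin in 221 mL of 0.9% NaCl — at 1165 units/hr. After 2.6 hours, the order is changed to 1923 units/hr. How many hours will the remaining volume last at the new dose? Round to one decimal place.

Initial rate:
Concentration = 25000 units ÷ 221 mL = 113.1222 units/mL
Rate = 1165 units/hr ÷ 113.1222 units/mL = 10.2986 mL/hr
Volume infused so far = 10.2986 mL/hr × 2.6 hr = 26.77636 mL
Volume remaining = 221 − 26.77636 = 194.2236 mL
New rate:
Rate = 1923 units/hr ÷ 113.1222 units/mL = 16.99932 mL/hr
Time remaining = 194.2236 mL ÷ 16.99932 mL/hr = 11.42538 hr

11.4 hours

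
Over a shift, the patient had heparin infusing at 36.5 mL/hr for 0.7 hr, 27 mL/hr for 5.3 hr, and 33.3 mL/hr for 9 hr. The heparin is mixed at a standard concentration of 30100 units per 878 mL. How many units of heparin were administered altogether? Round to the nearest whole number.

16056 units

Concentration = 30100 units ÷ 878 mL = 34.28246 units/mL
Stage 1: 36.5 mL/hr × 0.7 hr = 25.55 mL → 25.55 mL × 34.28246 units/mL = 875.9169 units
Stage 2: 27 mL/hr × 5.3 hr = 143.1 mL → 143.1 mL × 34.28246 units/mL = 4905.82 units
Stage 3: 33.3 mL/hr × 9 hr = 299.7 mL → 299.7 mL × 34.28246 units/mL = 10274.45 units
Total = 875.9169 + 4905.82 + 10274.45 = 16056.19 units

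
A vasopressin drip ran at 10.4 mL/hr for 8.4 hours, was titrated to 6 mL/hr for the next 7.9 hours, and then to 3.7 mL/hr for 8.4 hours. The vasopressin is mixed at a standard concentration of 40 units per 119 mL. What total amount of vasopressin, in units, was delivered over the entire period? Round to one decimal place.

55.7 units

Concentration = 40 units ÷ 119 mL = 0.3361345 units/mL
Stage 1: 10.4 mL/hr × 8.4 hr = 87.36 mL → 87.36 mL × 0.3361345 units/mL = 29.36471 units
Stage 2: 6 mL/hr × 7.9 hr = 47.4 mL → 47.4 mL × 0.3361345 units/mL = 15.93277 units
Stage 3: 3.7 mL/hr × 8.4 hr = 31.08 mL → 31.08 mL × 0.3361345 units/mL = 10.44706 units
Total = 29.36471 + 15.93277 + 10.44706 = 55.74454 units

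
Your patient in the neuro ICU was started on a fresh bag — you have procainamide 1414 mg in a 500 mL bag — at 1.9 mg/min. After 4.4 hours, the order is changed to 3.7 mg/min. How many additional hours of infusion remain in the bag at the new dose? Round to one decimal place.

Initial rate:
1.9 mg/min × 60 min/hr = 114 mg/hr
Concentration = 1414 mg ÷ 500 mL = 2.828 mg/mL
Rate = 114 mg/hr ÷ 2.828 mg/mL = 40.31117 mL/hr
Volume infused so far = 40.31117 mL/hr × 4.4 hr = 177.3692 mL
Volume remaining = 500 − 177.3692 = 322.6308 mL
New rate:
3.7 mg/min × 60 min/hr = 222 mg/hr
Rate = 222 mg/hr ÷ 2.828 mg/mL = 78.50071 mL/hr
Time remaining = 322.6308 mL ÷ 78.50071 mL/hr = 4.10991 hr

4.1 hours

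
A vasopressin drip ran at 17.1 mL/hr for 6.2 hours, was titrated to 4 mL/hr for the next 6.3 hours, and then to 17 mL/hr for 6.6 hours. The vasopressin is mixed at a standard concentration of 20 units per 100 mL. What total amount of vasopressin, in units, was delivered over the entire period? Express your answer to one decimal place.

48.7 units

Concentration = 20 units ÷ 100 mL = 0.2 units/mL
Stage 1: 17.1 mL/hr × 6.2 hr = 106.02 mL → 106.02 mL × 0.2 units/mL = 21.204 units
Stage 2: 4 mL/hr × 6.3 hr = 25.2 mL → 25.2 mL × 0.2 units/mL = 5.04 units
Stage 3: 17 mL/hr × 6.6 hr = 112.2 mL → 112.2 mL × 0.2 units/mL = 22.44 units
Total = 21.204 + 5.04 + 22.44 = 48.684 units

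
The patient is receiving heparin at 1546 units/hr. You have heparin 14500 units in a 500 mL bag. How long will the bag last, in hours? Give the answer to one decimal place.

Concentration = 14500 units ÷ 500 mL = 29 units/mL
Rate = 1546 units/hr ÷ 29 units/mL = 53.31034 mL/hr
Duration = 500 mL ÷ 53.31034 mL/hr = 9.379043 hr

9.4 hours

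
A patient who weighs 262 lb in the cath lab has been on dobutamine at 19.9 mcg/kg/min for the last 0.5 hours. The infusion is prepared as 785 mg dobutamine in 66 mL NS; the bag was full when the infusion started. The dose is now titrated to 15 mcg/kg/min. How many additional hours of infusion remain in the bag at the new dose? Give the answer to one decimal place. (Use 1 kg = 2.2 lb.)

6.7 hours

Initial rate:
Weight = 262 lb ÷ 2.2 lb/kg = 119.0909 kg
Dose = 19.9 mcg/kg/min × 119.0909 kg = 2369.909 mcg/min
2369.909 mcg/min × 60 min/hr = 142194.5 mcg/hr
Concentration = 785 mg ÷ 66 mL = 11.89394 mg/mL = 11893.94 mcg/mL
Rate = 142194.5 mcg/hr ÷ 11893.94 mcg/mL = 11.95521 mL/hr
Volume infused so far = 11.95521 mL/hr × 0.5 hr = 5.977605 mL
Volume remaining = 66 − 5.977605 = 60.02239 mL
New rate:
Dose = 15 mcg/kg/min × 119.0909 kg = 1786.364 mcg/min
1786.364 mcg/min × 60 min/hr = 107181.8 mcg/hr
Rate = 107181.8 mcg/hr ÷ 11893.94 mcg/mL = 9.011465 mL/hr
Time remaining = 60.02239 mL ÷ 9.011465 mL/hr = 6.66067 hr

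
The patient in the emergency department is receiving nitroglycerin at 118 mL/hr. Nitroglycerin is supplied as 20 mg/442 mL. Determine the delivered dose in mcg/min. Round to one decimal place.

89.0 mcg/min

Concentration = 20 mg ÷ 442 mL = 0.04524887 mg/mL = 45.24887 mcg/mL
Drug rate = 118 mL/hr × 45.24887 mcg/mL = 5339.367 mcg/hr
5339.367 mcg/hr ÷ 60 min/hr = 88.98944 mcg/min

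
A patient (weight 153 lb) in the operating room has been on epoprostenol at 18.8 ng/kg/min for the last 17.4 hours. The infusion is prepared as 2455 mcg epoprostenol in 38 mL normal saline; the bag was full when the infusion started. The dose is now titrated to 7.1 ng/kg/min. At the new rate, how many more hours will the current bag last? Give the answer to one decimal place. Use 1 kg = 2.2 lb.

36.8 hours

Initial rate:
Weight = 153 lb ÷ 2.2 lb/kg = 69.54545 kg
Dose = 18.8 ng/kg/min × 69.54545 kg = 1307.455 ng/min
1307.455 ng/min × 60 min/hr = 78447.27 ng/hr
Concentration = 2455 mcg ÷ 38 mL = 64.60526 mcg/mL = 64605.26 ng/mL
Rate = 78447.27 ng/hr ÷ 64605.26 ng/mL = 1.214255 mL/hr
Volume infused so far = 1.214255 mL/hr × 17.4 hr = 21.12804 mL
Volume remaining = 38 − 21.12804 = 16.87196 mL
New rate:
Dose = 7.1 ng/kg/min × 69.54545 kg = 493.7727 ng/min
493.7727 ng/min × 60 min/hr = 29626.36 ng/hr
Rate = 29626.36 ng/hr ÷ 64605.26 ng/mL = 0.4585751 mL/hr
Time remaining = 16.87196 mL ÷ 0.4585751 mL/hr = 36.79214 hr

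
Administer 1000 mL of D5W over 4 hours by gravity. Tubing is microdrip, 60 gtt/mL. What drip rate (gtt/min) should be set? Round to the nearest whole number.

1000 mL ÷ (4 hr × 60 = 240 min) = 4.166667 mL/min
4.166667 mL/min × 60 gtt/mL = 250 gtt/min

250 gtt/min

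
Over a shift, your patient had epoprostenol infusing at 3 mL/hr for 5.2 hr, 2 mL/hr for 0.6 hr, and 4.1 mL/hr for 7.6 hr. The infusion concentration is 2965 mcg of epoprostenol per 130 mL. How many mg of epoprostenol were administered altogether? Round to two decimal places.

Concentration = 2965 mcg ÷ 130 mL = 22.80769 mcg/mL
Stage 1: 3 mL/hr × 5.2 hr = 15.6 mL → 15.6 mL × 22.80769 mcg/mL = 355.8 mcg
Stage 2: 2 mL/hr × 0.6 hr = 1.2 mL → 1.2 mL × 22.80769 mcg/mL = 27.36923 mcg
Stage 3: 4.1 mL/hr × 7.6 hr = 31.16 mL → 31.16 mL × 22.80769 mcg/mL = 710.6877 mcg
Total = 355.8 + 27.36923 + 710.6877 = 1093.857 mcg = 1.093857 mg

1.09 mg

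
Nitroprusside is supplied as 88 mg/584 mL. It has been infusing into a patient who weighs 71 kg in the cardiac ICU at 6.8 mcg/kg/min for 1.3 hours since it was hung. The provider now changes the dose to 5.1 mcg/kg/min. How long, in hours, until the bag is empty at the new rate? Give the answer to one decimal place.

Initial rate:
Dose = 6.8 mcg/kg/min × 71 kg = 482.8 mcg/min
482.8 mcg/min × 60 min/hr = 28968 mcg/hr
Concentration = 88 mg ÷ 584 mL = 0.1506849 mg/mL = 150.6849 mcg/mL
Rate = 28968 mcg/hr ÷ 150.6849 mcg/mL = 192.2422 mL/hr
Volume infused so far = 192.2422 mL/hr × 1.3 hr = 249.9148 mL
Volume remaining = 584 − 249.9148 = 334.0852 mL
New rate:
Dose = 5.1 mcg/kg/min × 71 kg = 362.1 mcg/min
362.1 mcg/min × 60 min/hr = 21726 mcg/hr
Rate = 21726 mcg/hr ÷ 150.6849 mcg/mL = 144.1816 mL/hr
Time remaining = 334.0852 mL ÷ 144.1816 mL/hr = 2.317113 hr

2.3 hours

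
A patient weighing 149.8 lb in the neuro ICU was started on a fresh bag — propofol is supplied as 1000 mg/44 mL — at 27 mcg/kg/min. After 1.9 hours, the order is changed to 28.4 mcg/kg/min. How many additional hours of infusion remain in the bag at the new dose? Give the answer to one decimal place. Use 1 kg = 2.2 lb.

Initial rate:
Weight = 149.8 lb ÷ 2.2 lb/kg = 68.09091 kg
Dose = 27 mcg/kg/min × 68.09091 kg = 1838.455 mcg/min
1838.455 mcg/min × 60 min/hr = 110307.3 mcg/hr
Concentration = 1000 mg ÷ 44 mL = 22.72727 mg/mL = 22727.27 mcg/mL
Rate = 110307.3 mcg/hr ÷ 22727.27 mcg/mL = 4.85352 mL/hr
Volume infused so far = 4.85352 mL/hr × 1.9 hr = 9.221688 mL
Volume remaining = 44 − 9.221688 = 34.77831 mL
New rate:
Dose = 28.4 mcg/kg/min × 68.09091 kg = 1933.782 mcg/min
1933.782 mcg/min × 60 min/hr = 116026.9 mcg/hr
Rate = 116026.9 mcg/hr ÷ 22727.27 mcg/mL = 5.105184 mL/hr
Time remaining = 34.77831 mL ÷ 5.105184 mL/hr = 6.812352 hr

6.8 hours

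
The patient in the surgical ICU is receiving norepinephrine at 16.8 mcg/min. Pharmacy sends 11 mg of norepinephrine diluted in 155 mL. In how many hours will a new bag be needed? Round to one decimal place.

16.8 mcg/min × 60 min/hr = 1008 mcg/hr
Concentration = 11 mg ÷ 155 mL = 0.07096774 mg/mL = 70.96774 mcg/mL
Rate = 1008 mcg/hr ÷ 70.96774 mcg/mL = 14.20364 mL/hr
Duration = 155 mL ÷ 14.20364 mL/hr = 10.9127 hr

10.9 hours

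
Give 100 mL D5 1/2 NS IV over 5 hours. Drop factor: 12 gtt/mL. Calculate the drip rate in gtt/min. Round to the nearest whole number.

100 mL ÷ (5 hr × 60 = 300 min) = 0.3333333 mL/min
0.3333333 mL/min × 12 gtt/mL = 4 gtt/min

4 gtt/min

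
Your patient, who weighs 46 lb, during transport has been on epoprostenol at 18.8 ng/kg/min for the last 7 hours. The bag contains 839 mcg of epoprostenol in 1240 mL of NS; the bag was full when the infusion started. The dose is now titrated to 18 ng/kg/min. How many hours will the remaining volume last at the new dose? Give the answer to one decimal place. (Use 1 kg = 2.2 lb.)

29.8 hours

Initial rate:
Weight = 46 lb ÷ 2.2 lb/kg = 20.90909 kg
Dose = 18.8 ng/kg/min × 20.90909 kg = 393.0909 ng/min
393.0909 ng/min × 60 min/hr = 23585.45 ng/hr
Concentration = 839 mcg ÷ 1240 mL = 0.6766129 mcg/mL = 676.6129 ng/mL
Rate = 23585.45 ng/hr ÷ 676.6129 ng/mL = 34.85812 mL/hr
Volume infused so far = 34.85812 mL/hr × 7 hr = 244.0068 mL
Volume remaining = 1240 − 244.0068 = 995.9932 mL
New rate:
Dose = 18 ng/kg/min × 20.90909 kg = 376.3636 ng/min
376.3636 ng/min × 60 min/hr = 22581.82 ng/hr
Rate = 22581.82 ng/hr ÷ 676.6129 ng/mL = 33.3748 mL/hr
Time remaining = 995.9932 mL ÷ 33.3748 mL/hr = 29.84267 hr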